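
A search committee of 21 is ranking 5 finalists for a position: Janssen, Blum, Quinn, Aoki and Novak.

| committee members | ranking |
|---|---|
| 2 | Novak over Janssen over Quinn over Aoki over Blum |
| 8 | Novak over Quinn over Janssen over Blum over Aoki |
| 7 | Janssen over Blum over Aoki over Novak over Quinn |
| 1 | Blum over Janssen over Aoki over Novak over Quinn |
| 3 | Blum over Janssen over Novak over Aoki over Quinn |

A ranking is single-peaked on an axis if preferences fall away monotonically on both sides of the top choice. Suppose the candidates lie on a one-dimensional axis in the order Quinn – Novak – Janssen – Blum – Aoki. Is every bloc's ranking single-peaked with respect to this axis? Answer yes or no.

Axis positions: Quinn=1, Novak=2, Janssen=3, Blum=4, Aoki=5.
Bloc 1: ranking walks positions 2-3-1-5-4; Aoki is ranked above Blum even though Blum lies between Aoki and the peak Novak on the axis — preferences dip and rise again. Not single-peaked.
Bloc 2 (peak Novak at position 2): ranking walks positions 2-1-3-4-5, expanding outward from the peak — single-peaked.
Bloc 3 (peak Janssen at position 3): ranking walks positions 3-4-5-2-1, expanding outward from the peak — single-peaked.
Bloc 4 (peak Blum at position 4): ranking walks positions 4-3-5-2-1, expanding outward from the peak — single-peaked.
Bloc 5 (peak Blum at position 4): ranking walks positions 4-3-2-5-1, expanding outward from the peak — single-peaked.
Bloc 1 violates single-peakedness, so the profile is not single-peaked on this axis.

no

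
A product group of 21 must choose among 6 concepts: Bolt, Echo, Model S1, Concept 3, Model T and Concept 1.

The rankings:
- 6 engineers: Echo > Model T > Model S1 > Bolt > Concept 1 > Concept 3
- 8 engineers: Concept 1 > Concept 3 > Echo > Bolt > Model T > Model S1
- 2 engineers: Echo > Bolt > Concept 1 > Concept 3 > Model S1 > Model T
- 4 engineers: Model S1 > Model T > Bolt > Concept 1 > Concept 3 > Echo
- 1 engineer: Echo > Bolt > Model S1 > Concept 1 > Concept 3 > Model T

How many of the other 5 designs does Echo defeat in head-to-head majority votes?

Echo against each rival (21 engineers):
Echo vs Bolt: Echo is ranked higher on 6+8+2+1 = 17 ballots, Bolt on 4. Echo wins 17–4.
Echo vs Model S1: Echo is ranked higher on 6+8+2+1 = 17 ballots, Model S1 on 4. Echo wins 17–4.
Echo vs Concept 3: Concept 3 wins 12–9.
Echo–Model T: Echo 17–4.
Echo vs Concept 1: Echo preferred on 6+2+1 = 9 ballots; Concept 1 wins 12–9.
Echo beats Bolt, Model S1, Model T; loses to Concept 3, Concept 1 — 3 pairwise wins.

3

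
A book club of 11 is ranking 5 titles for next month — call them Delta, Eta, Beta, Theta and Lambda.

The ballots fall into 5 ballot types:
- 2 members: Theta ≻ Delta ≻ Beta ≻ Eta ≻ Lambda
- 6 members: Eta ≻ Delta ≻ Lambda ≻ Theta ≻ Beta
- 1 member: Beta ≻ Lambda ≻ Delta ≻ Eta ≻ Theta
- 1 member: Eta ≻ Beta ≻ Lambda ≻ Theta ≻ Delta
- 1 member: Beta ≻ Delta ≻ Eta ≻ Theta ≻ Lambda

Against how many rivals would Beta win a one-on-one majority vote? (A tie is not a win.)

0

Beta against each rival (11 members):
Beta–Delta: Delta 8–3.
Beta vs Eta: 4 to 7, Eta.
Beta–Theta: Theta 8–3.
Beta vs Lambda: 2+1+1+1 = 5 for Beta, 6 for Lambda — Lambda by 6–5.
Beta beats no one; loses to Delta, Eta, Theta, Lambda — 0 pairwise wins.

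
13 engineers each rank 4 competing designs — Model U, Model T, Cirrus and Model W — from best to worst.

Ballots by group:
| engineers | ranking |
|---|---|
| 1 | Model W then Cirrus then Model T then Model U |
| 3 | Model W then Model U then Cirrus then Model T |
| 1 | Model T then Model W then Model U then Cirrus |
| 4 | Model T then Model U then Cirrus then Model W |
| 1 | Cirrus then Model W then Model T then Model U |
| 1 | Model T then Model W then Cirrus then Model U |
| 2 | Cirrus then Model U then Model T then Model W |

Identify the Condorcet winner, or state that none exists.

none

Check each pair by majority over 13 ballots:
Model U vs Model T: Model U preferred on 3+2 = 5 ballots; Model T wins 8–5.
Model U vs Cirrus: 8 to 5, Model U.
Model U vs Model W: 4+2 = 6 for Model U, 7 for Model W — Model W by 7–6.
Model T vs Cirrus: 6 to 7, Cirrus.
Model T vs Model W: Model T wins 8–5.
Cirrus vs Model W: 4+1+2 = 7 for Cirrus, 6 for Model W — Cirrus by 7–6.
Each design drops at least one matchup (Model U loses to Model T; Model T loses to Cirrus; Cirrus loses to Model U; Model W loses to Model T); the cycle Model U beats Cirrus beats Model T beats Model U rules out a Condorcet winner.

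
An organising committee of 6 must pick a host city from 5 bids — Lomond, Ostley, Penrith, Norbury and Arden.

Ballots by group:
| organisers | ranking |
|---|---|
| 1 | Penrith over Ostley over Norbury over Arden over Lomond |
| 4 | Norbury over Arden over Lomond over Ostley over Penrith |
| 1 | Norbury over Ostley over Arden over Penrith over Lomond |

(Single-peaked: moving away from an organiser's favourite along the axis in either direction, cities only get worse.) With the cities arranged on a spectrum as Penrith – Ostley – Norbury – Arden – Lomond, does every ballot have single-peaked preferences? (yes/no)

yes

Axis positions: Penrith=1, Ostley=2, Norbury=3, Arden=4, Lomond=5.
Group 1 (peak Penrith at position 1): ranking walks positions 1-2-3-4-5, expanding outward from the peak — single-peaked.
Group 2 (peak Norbury at position 3): ranking walks positions 3-4-5-2-1, expanding outward from the peak — single-peaked.
Group 3 (peak Norbury at position 3): ranking walks positions 3-2-4-1-5, expanding outward from the peak — single-peaked.
Every ranking is single-peaked on this axis.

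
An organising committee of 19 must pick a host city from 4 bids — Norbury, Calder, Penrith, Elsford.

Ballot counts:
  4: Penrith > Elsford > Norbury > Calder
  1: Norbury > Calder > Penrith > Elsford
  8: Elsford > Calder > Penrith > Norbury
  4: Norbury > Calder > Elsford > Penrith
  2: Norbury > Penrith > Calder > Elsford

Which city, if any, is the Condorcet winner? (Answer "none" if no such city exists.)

Elsford

Check each pair by majority over 19 ballots:
Norbury–Calder: Norbury 11–8.
Norbury vs Penrith: Penrith wins 12–7.
Norbury vs Elsford: Elsford, 12–7.
Calder–Penrith: Calder 13–6.
Calder vs Elsford: Elsford wins 12–7.
Penrith–Elsford: Elsford 12–7.
Only Elsford has no losses; Elsford is the Condorcet winner.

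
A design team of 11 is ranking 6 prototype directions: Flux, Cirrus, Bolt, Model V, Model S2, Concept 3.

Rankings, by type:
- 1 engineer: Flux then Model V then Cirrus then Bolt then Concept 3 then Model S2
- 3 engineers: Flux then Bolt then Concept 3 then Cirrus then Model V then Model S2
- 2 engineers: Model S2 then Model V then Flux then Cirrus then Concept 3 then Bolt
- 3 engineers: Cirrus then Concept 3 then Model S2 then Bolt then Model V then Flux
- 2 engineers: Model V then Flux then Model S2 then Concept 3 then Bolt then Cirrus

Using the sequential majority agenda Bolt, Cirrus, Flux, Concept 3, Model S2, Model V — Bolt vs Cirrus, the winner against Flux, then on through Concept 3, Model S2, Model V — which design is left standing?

Model V

Round 1: Bolt vs Cirrus — 5–6, Cirrus advances.
Round 2: Cirrus vs Flux — 3–8, Flux advances.
Round 3: Flux vs Concept 3 — 8–3, Flux advances.
Round 4: Flux vs Model S2 — 6–5, Flux advances.
Round 5: Flux vs Model V — 4–7, Model V advances.
Model V survives the agenda.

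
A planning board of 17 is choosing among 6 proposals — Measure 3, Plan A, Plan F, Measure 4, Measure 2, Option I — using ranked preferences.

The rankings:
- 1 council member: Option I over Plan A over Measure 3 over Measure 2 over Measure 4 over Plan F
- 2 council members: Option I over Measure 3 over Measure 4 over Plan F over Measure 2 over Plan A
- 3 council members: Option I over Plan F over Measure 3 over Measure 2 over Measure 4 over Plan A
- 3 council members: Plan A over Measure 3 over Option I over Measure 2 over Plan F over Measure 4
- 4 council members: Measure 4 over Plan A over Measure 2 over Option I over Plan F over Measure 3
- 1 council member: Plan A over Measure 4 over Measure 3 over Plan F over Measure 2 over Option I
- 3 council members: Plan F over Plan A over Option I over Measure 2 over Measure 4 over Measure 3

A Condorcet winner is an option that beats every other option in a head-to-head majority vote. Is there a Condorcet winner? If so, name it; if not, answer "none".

none

Head-to-head results (17 council members):
Measure 3 vs Plan A: 5 to 12, Plan A.
Measure 3 vs Plan F: Measure 3 preferred on 1+2+3+1 = 7 ballots; Plan F wins 10–7.
Measure 3 vs Measure 4: 1+2+3+3 = 9 for Measure 3, 8 for Measure 4 — Measure 3 by 9–8.
Measure 3 vs Measure 2: Measure 3 is ranked higher on 1+2+3+3+1 = 10 ballots, Measure 2 on 7. Measure 3 wins 10–7.
Measure 3 vs Option I: 4 to 13, Option I.
Plan A vs Plan F: 9 to 8, Plan A.
Plan A vs Measure 4: Plan A is ranked higher on 1+3+1+3 = 8 ballots, Measure 4 on 9. Measure 4 wins 9–8.
Plan A vs Measure 2: 12 to 5, Plan A.
Plan A vs Option I: Plan A preferred on 3+4+1+3 = 11 ballots; Plan A wins 11–6.
Plan F vs Measure 4: 9 to 8, Plan F.
Plan F vs Measure 2: Plan F preferred on 2+3+1+3 = 9 ballots; Plan F wins 9–8.
Plan F vs Option I: 1+3 = 4 for Plan F, 13 for Option I — Option I by 13–4.
Measure 4 vs Measure 2: 2+4+1 = 7 for Measure 4, 10 for Measure 2 — Measure 2 by 10–7.
Measure 4 vs Option I: Measure 4 preferred on 4+1 = 5 ballots; Option I wins 12–5.
Measure 2 vs Option I: Measure 2 is ranked higher on 4+1 = 5 ballots, Option I on 12. Option I wins 12–5.
No option is unbeaten: Measure 3 loses to Plan A; Plan A loses to Measure 4; Plan F loses to Plan A; Measure 4 loses to Measure 3; Measure 2 loses to Measure 3; Option I loses to Plan A. In particular Measure 3 > Measure 4 > Plan A > Measure 3 is a majority cycle — no Condorcet winner exists.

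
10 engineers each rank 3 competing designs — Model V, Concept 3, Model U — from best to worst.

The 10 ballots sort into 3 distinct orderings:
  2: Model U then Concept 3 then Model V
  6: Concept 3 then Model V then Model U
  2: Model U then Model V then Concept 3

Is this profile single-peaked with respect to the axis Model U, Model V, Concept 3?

Axis positions: Model U=1, Model V=2, Concept 3=3.
Faction 1: ranking walks positions 1-3-2; Concept 3 is ranked above Model V even though Model V lies between Concept 3 and the peak Model U on the axis — preferences dip and rise again. Not single-peaked.
Faction 2 (peak Concept 3 at position 3): ranking walks positions 3-2-1, expanding outward from the peak — single-peaked.
Faction 3 (peak Model U at position 1): ranking walks positions 1-2-3, expanding outward from the peak — single-peaked.
Faction 1 violates single-peakedness, so the profile is not single-peaked on this axis.

no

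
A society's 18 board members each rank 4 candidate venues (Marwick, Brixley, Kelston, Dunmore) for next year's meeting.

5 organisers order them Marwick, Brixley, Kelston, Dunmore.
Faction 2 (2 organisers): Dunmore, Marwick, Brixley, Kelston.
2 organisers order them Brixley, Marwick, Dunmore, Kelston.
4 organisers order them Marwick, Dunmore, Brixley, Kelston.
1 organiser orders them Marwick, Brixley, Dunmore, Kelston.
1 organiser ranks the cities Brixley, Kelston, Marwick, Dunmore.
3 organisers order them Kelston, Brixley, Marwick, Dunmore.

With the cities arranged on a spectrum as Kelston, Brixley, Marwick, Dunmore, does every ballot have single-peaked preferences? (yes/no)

yes

Axis positions: Kelston=1, Brixley=2, Marwick=3, Dunmore=4.
Faction 1 (peak Marwick at position 3): ranking walks positions 3-2-1-4, expanding outward from the peak — single-peaked.
Faction 2 (peak Dunmore at position 4): ranking walks positions 4-3-2-1, expanding outward from the peak — single-peaked.
Faction 3 (peak Brixley at position 2): ranking walks positions 2-3-4-1, expanding outward from the peak — single-peaked.
Faction 4 (peak Marwick at position 3): ranking walks positions 3-4-2-1, expanding outward from the peak — single-peaked.
Faction 5 (peak Marwick at position 3): ranking walks positions 3-2-4-1, expanding outward from the peak — single-peaked.
Faction 6 (peak Brixley at position 2): ranking walks positions 2-1-3-4, expanding outward from the peak — single-peaked.
Faction 7 (peak Kelston at position 1): ranking walks positions 1-2-3-4, expanding outward from the peak — single-peaked.
Every ranking is single-peaked on this axis.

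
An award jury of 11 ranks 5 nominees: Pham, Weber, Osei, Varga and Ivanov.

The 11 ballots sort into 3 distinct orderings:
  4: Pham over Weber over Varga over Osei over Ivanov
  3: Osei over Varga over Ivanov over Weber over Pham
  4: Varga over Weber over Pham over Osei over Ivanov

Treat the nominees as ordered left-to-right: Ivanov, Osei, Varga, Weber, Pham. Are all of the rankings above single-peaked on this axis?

yes

Axis positions: Ivanov=1, Osei=2, Varga=3, Weber=4, Pham=5.
Bloc 1 (peak Pham at position 5): ranking walks positions 5-4-3-2-1, expanding outward from the peak — single-peaked.
Bloc 2 (peak Osei at position 2): ranking walks positions 2-3-1-4-5, expanding outward from the peak — single-peaked.
Bloc 3 (peak Varga at position 3): ranking walks positions 3-4-5-2-1, expanding outward from the peak — single-peaked.
Every ranking is single-peaked on this axis.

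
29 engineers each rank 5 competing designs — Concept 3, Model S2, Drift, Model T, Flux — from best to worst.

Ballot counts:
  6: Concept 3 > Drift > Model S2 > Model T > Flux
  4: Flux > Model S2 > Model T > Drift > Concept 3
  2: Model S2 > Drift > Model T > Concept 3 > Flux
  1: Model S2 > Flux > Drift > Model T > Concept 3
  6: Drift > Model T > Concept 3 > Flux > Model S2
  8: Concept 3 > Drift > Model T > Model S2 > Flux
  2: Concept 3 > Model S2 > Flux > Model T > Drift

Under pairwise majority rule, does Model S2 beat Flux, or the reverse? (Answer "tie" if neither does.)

Ballots ranking Model S2 above Flux: 6 + 2 + 1 + 8 + 2 = 19.
Ballots ranking Flux above Model S2: 29 − 19 = 10.
Model S2 wins the head-to-head 19–10.

Model S2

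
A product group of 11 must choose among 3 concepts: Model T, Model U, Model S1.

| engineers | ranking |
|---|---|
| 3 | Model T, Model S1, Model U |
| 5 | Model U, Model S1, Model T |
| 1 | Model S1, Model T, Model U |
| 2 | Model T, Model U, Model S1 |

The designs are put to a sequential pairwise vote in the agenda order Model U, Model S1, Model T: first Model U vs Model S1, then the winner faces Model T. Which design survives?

Model T

Round 1: Model U vs Model S1 — 7–4, Model U advances.
Round 2: Model U vs Model T — 5–6, Model T advances.
Model T survives the agenda.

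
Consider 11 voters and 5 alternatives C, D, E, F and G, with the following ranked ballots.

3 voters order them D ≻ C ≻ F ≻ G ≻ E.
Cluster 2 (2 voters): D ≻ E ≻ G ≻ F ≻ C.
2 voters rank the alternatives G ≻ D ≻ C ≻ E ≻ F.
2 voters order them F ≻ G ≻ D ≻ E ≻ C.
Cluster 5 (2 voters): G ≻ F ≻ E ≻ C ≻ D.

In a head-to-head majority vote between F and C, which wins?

F

Ballots ranking F above C: 2 + 2 + 2 = 6.
Ballots ranking C above F: 11 − 6 = 5.
F wins the head-to-head 6–5.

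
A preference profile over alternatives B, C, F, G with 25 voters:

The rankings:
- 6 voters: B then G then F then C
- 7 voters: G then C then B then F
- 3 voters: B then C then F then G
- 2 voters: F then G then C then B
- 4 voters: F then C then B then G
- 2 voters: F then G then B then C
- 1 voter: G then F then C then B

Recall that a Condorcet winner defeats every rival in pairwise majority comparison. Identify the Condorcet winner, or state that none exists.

none

Head-to-head results (25 voters):
B vs C: B is ranked higher on 6+3+2 = 11 ballots, C on 14. C wins 14–11.
B vs F: 6+7+3 = 16 for B, 9 for F — B by 16–9.
B vs G: B is ranked higher on 6+3+4 = 13 ballots, G on 12. B wins 13–12.
C vs F: 10 to 15, F.
C vs G: 3+4 = 7 for C, 18 for G — G by 18–7.
F vs G: 11 to 14, G.
Each alternative drops at least one matchup (B loses to C; C loses to F; F loses to B; G loses to B); the cycle B → F → C → B rules out a Condorcet winner.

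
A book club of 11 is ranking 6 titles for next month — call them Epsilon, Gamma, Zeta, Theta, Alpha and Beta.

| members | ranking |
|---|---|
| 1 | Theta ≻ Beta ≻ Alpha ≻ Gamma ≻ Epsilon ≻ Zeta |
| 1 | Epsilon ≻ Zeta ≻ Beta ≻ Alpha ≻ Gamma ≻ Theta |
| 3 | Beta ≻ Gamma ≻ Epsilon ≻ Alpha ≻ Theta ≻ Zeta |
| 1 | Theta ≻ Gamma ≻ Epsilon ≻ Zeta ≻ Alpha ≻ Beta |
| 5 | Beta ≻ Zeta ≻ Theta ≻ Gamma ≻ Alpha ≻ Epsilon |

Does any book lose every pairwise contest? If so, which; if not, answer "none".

Head-to-head results (11 members):
Epsilon–Gamma: Gamma 10–1.
Epsilon vs Zeta: 6 to 5, Epsilon.
Epsilon–Theta: Theta 7–4.
Epsilon vs Alpha: Alpha wins 6–5.
Epsilon vs Beta: Beta wins 9–2.
Gamma vs Zeta: 5 to 6, Zeta.
Gamma vs Theta: Gamma preferred on 1+3 = 4 ballots; Theta wins 7–4.
Gamma vs Alpha: Gamma wins 9–2.
Gamma vs Beta: Beta, 10–1.
Zeta–Theta: Zeta 6–5.
Zeta vs Alpha: Zeta, 7–4.
Zeta vs Beta: Zeta preferred on 1+1 = 2 ballots; Beta wins 9–2.
Theta vs Alpha: Theta, 7–4.
Theta vs Beta: 1+1 = 2 for Theta, 9 for Beta — Beta by 9–2.
Alpha vs Beta: Alpha is ranked higher on 1 ballot, Beta on 10. Beta wins 10–1.
Each book has at least one pairwise win (Epsilon beats Zeta; Gamma beats Epsilon; Zeta beats Gamma; Theta beats Epsilon; Alpha beats Epsilon; Beta beats Epsilon) — no Condorcet loser.

none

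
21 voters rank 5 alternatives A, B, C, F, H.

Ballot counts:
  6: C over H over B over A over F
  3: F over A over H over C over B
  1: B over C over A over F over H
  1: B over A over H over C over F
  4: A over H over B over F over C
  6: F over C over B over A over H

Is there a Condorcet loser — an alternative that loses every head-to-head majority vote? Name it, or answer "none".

none

Head-to-head results (21 voters):
A vs B: A is ranked higher on 3+4 = 7 ballots, B on 14. B wins 14–7.
A vs C: A preferred on 3+1+4 = 8 ballots; C wins 13–8.
A vs F: A, 12–9.
A vs H: A wins 15–6.
B vs C: C, 15–6.
B vs F: B, 12–9.
B vs H: 8 to 13, H.
C vs F: C preferred on 6+1+1 = 8 ballots; F wins 13–8.
C vs H: C preferred on 6+1+6 = 13 ballots; C wins 13–8.
F vs H: H, 11–10.
Every alternative wins at least one matchup (A beats F; B beats A; C beats A; F beats C; H beats B), so there is no Condorcet loser.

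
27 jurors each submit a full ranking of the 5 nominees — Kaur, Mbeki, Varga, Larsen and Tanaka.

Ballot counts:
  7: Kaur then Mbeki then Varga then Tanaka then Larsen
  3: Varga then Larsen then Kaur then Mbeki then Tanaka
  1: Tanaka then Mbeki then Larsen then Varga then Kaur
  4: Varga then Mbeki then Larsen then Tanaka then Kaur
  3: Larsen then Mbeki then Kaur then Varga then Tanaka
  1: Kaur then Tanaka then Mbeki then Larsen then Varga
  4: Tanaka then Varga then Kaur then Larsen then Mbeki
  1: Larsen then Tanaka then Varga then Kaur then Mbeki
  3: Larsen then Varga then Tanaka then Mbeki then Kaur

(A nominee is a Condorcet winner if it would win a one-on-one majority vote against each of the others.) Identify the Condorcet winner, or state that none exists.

Varga

Head-to-head results (27 jurors):
Kaur vs Mbeki: 7+3+1+4+1 = 16 for Kaur, 11 for Mbeki — Kaur by 16–11.
Kaur vs Varga: Varga, 16–11.
Kaur vs Larsen: 7+1+4 = 12 for Kaur, 15 for Larsen — Larsen by 15–12.
Kaur–Tanaka: Kaur 14–13.
Mbeki vs Varga: Varga, 15–12.
Mbeki vs Larsen: Mbeki preferred on 7+1+4+1 = 13 ballots; Larsen wins 14–13.
Mbeki vs Tanaka: Mbeki is ranked higher on 7+3+4+3 = 17 ballots, Tanaka on 10. Mbeki wins 17–10.
Varga vs Larsen: 7+3+4+4 = 18 for Varga, 9 for Larsen — Varga by 18–9.
Varga vs Tanaka: Varga, 20–7.
Larsen–Tanaka: Larsen 14–13.
Only Varga has no losses; Varga is the Condorcet winner.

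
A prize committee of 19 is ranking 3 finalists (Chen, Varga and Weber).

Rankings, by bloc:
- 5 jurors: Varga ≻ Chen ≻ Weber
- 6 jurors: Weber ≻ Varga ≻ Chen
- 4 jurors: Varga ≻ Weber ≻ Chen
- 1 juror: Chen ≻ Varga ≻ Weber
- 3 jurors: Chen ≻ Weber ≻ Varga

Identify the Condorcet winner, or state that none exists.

Varga

Head-to-head results (19 jurors):
Chen vs Varga: Varga wins 15–4.
Chen vs Weber: 5+1+3 = 9 for Chen, 10 for Weber — Weber by 10–9.
Varga vs Weber: Varga wins 10–9.
Varga defeats every rival head-to-head and is the Condorcet winner.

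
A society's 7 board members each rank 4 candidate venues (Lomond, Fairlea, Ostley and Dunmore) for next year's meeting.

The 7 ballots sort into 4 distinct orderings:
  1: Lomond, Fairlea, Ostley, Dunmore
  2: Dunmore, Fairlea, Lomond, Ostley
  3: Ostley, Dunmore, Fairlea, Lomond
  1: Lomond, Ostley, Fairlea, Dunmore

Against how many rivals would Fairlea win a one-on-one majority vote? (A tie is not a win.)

Fairlea against each rival (7 organisers):
Fairlea vs Lomond: Fairlea is ranked higher on 2+3 = 5 ballots, Lomond on 2. Fairlea wins 5–2.
Fairlea vs Ostley: 3 to 4, Ostley.
Fairlea vs Dunmore: Dunmore, 5–2.
Fairlea beats Lomond; loses to Ostley, Dunmore — 1 pairwise win.

1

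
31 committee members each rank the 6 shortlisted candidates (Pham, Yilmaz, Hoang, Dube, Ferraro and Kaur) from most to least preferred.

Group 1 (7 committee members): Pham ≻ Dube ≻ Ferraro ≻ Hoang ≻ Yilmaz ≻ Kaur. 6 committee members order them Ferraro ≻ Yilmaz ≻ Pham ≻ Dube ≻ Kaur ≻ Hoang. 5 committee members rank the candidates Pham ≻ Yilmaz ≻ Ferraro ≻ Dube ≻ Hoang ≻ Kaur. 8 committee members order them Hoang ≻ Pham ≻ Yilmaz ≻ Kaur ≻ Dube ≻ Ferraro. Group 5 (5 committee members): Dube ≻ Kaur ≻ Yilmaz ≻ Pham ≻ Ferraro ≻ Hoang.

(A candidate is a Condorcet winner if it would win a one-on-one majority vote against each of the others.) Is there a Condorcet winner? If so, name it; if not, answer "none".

Pham

Pairwise majorities:
Pham vs Yilmaz: Pham wins 20–11.
Pham vs Hoang: Pham wins 23–8.
Pham vs Dube: Pham, 26–5.
Pham–Ferraro: Pham 25–6.
Pham vs Kaur: Pham wins 26–5.
Yilmaz vs Hoang: Yilmaz wins 16–15.
Yilmaz–Dube: Yilmaz 19–12.
Yilmaz–Ferraro: Yilmaz 18–13.
Yilmaz vs Kaur: Yilmaz wins 26–5.
Hoang–Dube: Dube 23–8.
Hoang–Ferraro: Ferraro 23–8.
Hoang vs Kaur: Hoang, 20–11.
Dube vs Ferraro: Dube, 20–11.
Dube vs Kaur: Dube wins 23–8.
Ferraro vs Kaur: Ferraro wins 18–13.
Pham wins every pairwise contest, so Pham is the Condorcet winner.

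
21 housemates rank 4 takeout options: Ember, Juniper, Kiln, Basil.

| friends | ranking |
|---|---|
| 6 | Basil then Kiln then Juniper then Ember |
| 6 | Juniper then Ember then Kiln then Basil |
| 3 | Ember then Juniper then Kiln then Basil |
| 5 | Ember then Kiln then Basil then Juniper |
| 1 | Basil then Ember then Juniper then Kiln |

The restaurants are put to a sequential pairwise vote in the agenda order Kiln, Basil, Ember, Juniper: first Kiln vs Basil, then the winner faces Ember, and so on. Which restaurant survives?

Round 1: Kiln vs Basil — 14–7, Kiln advances.
Round 2: Kiln vs Ember — 6–15, Ember advances.
Round 3: Ember vs Juniper — 9–12, Juniper advances.
Juniper survives the agenda.

Juniper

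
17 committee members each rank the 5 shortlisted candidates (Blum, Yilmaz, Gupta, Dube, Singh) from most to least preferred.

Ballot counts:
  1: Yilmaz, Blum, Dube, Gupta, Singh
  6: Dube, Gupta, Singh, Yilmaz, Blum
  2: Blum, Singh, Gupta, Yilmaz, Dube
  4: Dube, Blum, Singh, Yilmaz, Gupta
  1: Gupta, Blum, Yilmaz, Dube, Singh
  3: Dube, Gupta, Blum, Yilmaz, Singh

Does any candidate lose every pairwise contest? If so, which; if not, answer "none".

Pairwise majorities:
Blum vs Yilmaz: Blum wins 10–7.
Blum vs Gupta: Gupta, 10–7.
Blum vs Dube: Dube, 13–4.
Blum vs Singh: Blum wins 11–6.
Yilmaz vs Gupta: Yilmaz preferred on 1+4 = 5 ballots; Gupta wins 12–5.
Yilmaz vs Dube: 4 to 13, Dube.
Yilmaz vs Singh: Singh, 12–5.
Gupta vs Dube: Gupta is ranked higher on 2+1 = 3 ballots, Dube on 14. Dube wins 14–3.
Gupta–Singh: Gupta 11–6.
Dube vs Singh: 15 to 2, Dube.
Yilmaz loses to every other candidate — it is the Condorcet loser.

Yilmaz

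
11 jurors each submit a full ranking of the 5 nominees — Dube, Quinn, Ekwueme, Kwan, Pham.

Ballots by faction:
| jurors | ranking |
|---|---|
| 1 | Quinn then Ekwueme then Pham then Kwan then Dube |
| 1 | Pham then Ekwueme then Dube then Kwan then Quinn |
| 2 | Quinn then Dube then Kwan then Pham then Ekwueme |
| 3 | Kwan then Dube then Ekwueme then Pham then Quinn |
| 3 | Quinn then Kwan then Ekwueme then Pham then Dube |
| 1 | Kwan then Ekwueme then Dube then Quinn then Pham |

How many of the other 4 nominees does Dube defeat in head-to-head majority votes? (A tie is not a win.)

Dube against each rival (11 jurors):
Dube vs Quinn: Quinn, 6–5.
Dube–Ekwueme: Ekwueme 6–5.
Dube vs Kwan: 3 to 8, Kwan.
Dube vs Pham: Dube is ranked higher on 2+3+1 = 6 ballots, Pham on 5. Dube wins 6–5.
Dube beats Pham; loses to Quinn, Ekwueme, Kwan — 1 pairwise win.

1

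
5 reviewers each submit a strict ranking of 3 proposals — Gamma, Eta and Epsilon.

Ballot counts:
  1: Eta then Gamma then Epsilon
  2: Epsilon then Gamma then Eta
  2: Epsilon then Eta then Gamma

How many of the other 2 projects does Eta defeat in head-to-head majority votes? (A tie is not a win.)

Eta against each rival (5 reviewers):
Eta vs Gamma: 1+2 = 3 for Eta, 2 for Gamma — Eta by 3–2.
Eta vs Epsilon: Epsilon wins 4–1.
Eta beats Gamma; loses to Epsilon — 1 pairwise win.

1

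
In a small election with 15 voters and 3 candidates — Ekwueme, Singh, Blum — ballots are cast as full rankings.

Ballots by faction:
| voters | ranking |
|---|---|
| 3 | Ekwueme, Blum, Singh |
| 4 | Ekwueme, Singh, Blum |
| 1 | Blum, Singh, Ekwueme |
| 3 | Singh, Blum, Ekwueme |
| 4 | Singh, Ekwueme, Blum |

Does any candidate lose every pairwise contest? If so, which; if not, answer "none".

Blum

Pairwise majorities:
Ekwueme–Singh: Singh 8–7.
Ekwueme vs Blum: 11 to 4, Ekwueme.
Singh–Blum: Singh 11–4.
Blum is beaten in every head-to-head and is the Condorcet loser.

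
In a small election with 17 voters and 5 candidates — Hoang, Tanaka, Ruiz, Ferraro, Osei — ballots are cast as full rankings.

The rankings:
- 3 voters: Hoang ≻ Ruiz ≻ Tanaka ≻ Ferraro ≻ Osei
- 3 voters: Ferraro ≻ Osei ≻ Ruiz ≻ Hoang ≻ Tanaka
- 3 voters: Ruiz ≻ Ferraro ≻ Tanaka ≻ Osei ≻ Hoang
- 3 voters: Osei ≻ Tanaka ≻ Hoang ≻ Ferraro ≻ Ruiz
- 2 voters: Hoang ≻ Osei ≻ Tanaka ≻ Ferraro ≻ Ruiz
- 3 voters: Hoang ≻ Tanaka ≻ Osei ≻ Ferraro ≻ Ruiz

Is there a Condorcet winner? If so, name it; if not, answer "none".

Head-to-head results (17 voters):
Hoang vs Tanaka: 3+3+2+3 = 11 for Hoang, 6 for Tanaka — Hoang by 11–6.
Hoang vs Ruiz: 11 to 6, Hoang.
Hoang vs Ferraro: 3+3+2+3 = 11 for Hoang, 6 for Ferraro — Hoang by 11–6.
Hoang vs Osei: 8 to 9, Osei.
Tanaka vs Ruiz: Tanaka preferred on 3+2+3 = 8 ballots; Ruiz wins 9–8.
Tanaka vs Ferraro: 3+3+2+3 = 11 for Tanaka, 6 for Ferraro — Tanaka by 11–6.
Tanaka vs Osei: Tanaka preferred on 3+3+3 = 9 ballots; Tanaka wins 9–8.
Ruiz vs Ferraro: 3+3 = 6 for Ruiz, 11 for Ferraro — Ferraro by 11–6.
Ruiz vs Osei: 6 to 11, Osei.
Ferraro vs Osei: 9 to 8, Ferraro.
Each candidate drops at least one matchup (Hoang loses to Osei; Tanaka loses to Hoang; Ruiz loses to Hoang; Ferraro loses to Hoang; Osei loses to Tanaka); the cycle Hoang > Tanaka > Osei > Hoang rules out a Condorcet winner.

none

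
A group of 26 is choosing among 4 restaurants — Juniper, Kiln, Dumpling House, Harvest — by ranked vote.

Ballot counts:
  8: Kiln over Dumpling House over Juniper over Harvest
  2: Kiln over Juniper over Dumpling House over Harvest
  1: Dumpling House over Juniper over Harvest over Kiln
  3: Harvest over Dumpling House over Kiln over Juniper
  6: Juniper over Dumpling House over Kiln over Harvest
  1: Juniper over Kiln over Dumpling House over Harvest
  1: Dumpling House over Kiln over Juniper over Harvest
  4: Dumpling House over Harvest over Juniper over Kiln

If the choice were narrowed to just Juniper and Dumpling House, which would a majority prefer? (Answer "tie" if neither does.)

Dumpling House

Ballots ranking Juniper above Dumpling House: 2 + 6 + 1 = 9.
Ballots ranking Dumpling House above Juniper: 26 − 9 = 17.
Dumpling House wins the head-to-head 17–9.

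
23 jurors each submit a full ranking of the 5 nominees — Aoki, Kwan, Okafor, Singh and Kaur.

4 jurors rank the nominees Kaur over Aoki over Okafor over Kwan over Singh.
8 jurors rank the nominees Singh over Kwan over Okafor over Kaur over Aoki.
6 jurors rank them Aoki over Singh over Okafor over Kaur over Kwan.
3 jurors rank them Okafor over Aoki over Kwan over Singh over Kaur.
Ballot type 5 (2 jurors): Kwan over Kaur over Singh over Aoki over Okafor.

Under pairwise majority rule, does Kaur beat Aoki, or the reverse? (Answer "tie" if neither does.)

Ballots ranking Kaur above Aoki: 4 + 8 + 2 = 14.
Ballots ranking Aoki above Kaur: 23 − 14 = 9.
Kaur wins the head-to-head 14–9.

Kaur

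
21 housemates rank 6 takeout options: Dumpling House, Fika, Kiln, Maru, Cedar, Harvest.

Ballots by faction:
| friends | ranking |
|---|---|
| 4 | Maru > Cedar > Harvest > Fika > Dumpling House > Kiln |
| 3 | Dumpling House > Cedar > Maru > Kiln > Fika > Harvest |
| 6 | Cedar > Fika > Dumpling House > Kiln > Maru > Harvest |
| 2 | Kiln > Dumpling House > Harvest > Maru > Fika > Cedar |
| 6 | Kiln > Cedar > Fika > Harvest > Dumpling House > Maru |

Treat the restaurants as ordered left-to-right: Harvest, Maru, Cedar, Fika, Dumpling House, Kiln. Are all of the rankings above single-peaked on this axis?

no

Axis positions: Harvest=1, Maru=2, Cedar=3, Fika=4, Dumpling House=5, Kiln=6.
Faction 1 (peak Maru at position 2): ranking walks positions 2-3-1-4-5-6, expanding outward from the peak — single-peaked.
Faction 2: ranking walks positions 5-3-2-6-4-1; Cedar is ranked above Fika even though Fika lies between Cedar and the peak Dumpling House on the axis — preferences dip and rise again. Not single-peaked.
Faction 3 (peak Cedar at position 3): ranking walks positions 3-4-5-6-2-1, expanding outward from the peak — single-peaked.
Faction 4: ranking walks positions 6-5-1-2-4-3; Harvest is ranked above Fika even though Fika lies between Harvest and the peak Kiln on the axis — preferences dip and rise again. Not single-peaked.
Faction 5: ranking walks positions 6-3-4-1-5-2; Cedar is ranked above Dumpling House even though Dumpling House lies between Cedar and the peak Kiln on the axis — preferences dip and rise again. Not single-peaked.
Faction 2 violates single-peakedness, so the profile is not single-peaked on this axis.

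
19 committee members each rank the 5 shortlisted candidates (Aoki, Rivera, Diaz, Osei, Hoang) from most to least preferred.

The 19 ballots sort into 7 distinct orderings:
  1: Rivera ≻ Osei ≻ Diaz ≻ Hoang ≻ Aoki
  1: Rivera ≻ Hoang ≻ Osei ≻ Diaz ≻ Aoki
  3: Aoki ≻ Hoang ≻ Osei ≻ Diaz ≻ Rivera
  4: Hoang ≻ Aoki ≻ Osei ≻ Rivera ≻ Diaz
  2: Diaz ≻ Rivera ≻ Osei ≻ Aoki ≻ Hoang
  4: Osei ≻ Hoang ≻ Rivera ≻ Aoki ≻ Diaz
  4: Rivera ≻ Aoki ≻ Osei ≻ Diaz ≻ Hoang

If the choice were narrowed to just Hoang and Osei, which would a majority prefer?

Osei

Ballots ranking Hoang above Osei: 1 + 3 + 4 = 8.
Ballots ranking Osei above Hoang: 19 − 8 = 11.
Osei wins the head-to-head 11–8.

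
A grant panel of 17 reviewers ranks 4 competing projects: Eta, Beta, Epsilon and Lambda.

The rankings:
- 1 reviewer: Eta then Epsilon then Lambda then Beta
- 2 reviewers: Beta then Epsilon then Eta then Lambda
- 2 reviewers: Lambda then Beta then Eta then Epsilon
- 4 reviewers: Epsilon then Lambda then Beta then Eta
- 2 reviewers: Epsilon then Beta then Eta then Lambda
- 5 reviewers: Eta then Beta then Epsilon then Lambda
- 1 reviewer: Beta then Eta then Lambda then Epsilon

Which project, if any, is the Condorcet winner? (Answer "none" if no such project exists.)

Head-to-head results (17 reviewers):
Eta vs Beta: Beta wins 11–6.
Eta vs Epsilon: Eta, 9–8.
Eta vs Lambda: Eta wins 11–6.
Beta–Epsilon: Beta 10–7.
Beta–Lambda: Beta 10–7.
Epsilon–Lambda: Epsilon 14–3.
Beta beats each of Eta, Epsilon, Lambda — Beta is the Condorcet winner.

Beta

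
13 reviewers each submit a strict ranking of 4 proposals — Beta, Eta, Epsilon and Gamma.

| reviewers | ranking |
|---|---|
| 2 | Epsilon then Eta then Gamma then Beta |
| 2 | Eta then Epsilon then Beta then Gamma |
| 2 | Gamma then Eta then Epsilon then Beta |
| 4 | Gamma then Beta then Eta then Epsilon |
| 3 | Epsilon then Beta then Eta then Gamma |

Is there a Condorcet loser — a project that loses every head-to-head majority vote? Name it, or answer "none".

Pairwise majorities:
Beta vs Eta: Beta, 7–6.
Beta vs Epsilon: Epsilon wins 9–4.
Beta vs Gamma: Gamma wins 8–5.
Eta vs Epsilon: Eta wins 8–5.
Eta–Gamma: Eta 7–6.
Epsilon vs Gamma: 2+2+3 = 7 for Epsilon, 6 for Gamma — Epsilon by 7–6.
Every project wins at least one matchup (Beta beats Eta; Eta beats Epsilon; Epsilon beats Beta; Gamma beats Beta), so there is no Condorcet loser.

none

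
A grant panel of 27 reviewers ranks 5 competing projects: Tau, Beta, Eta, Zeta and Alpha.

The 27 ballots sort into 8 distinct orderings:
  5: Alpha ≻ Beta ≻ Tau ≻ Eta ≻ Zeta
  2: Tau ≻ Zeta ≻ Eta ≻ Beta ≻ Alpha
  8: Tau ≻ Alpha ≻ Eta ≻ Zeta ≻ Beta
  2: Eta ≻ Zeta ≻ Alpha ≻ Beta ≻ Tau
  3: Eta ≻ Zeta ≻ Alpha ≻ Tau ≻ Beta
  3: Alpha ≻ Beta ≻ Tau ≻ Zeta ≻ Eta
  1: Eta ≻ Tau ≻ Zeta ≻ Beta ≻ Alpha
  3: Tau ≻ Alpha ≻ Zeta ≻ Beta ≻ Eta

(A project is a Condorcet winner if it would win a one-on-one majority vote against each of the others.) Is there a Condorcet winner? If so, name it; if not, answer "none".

Head-to-head results (27 reviewers):
Tau–Beta: Tau 17–10.
Tau vs Eta: Tau, 21–6.
Tau vs Zeta: Tau wins 22–5.
Tau vs Alpha: Tau, 14–13.
Beta vs Eta: Eta wins 16–11.
Beta vs Zeta: Zeta wins 19–8.
Beta vs Alpha: Alpha, 24–3.
Eta–Zeta: Eta 19–8.
Eta–Alpha: Alpha 19–8.
Zeta vs Alpha: Alpha wins 19–8.
Tau beats each of Beta, Eta, Zeta, Alpha — Tau is the Condorcet winner.

Tau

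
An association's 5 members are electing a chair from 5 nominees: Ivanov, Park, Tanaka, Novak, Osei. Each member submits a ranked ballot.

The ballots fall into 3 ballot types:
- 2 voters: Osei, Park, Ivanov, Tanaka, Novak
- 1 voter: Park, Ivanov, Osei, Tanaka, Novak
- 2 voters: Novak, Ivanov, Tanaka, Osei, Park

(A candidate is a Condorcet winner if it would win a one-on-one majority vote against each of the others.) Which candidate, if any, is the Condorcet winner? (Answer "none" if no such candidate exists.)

Pairwise majorities:
Ivanov vs Park: Ivanov is ranked higher on 2 ballots, Park on 3. Park wins 3–2.
Ivanov vs Tanaka: 2+1+2 = 5 for Ivanov, 0 for Tanaka — Ivanov by 5–0.
Ivanov vs Novak: Ivanov preferred on 2+1 = 3 ballots; Ivanov wins 3–2.
Ivanov vs Osei: Ivanov is ranked higher on 1+2 = 3 ballots, Osei on 2. Ivanov wins 3–2.
Park vs Tanaka: 3 to 2, Park.
Park vs Novak: 3 to 2, Park.
Park vs Osei: 1 to 4, Osei.
Tanaka vs Novak: Tanaka preferred on 2+1 = 3 ballots; Tanaka wins 3–2.
Tanaka vs Osei: 2 to 3, Osei.
Novak vs Osei: Novak preferred on 2 ballots; Osei wins 3–2.
Every candidate loses at least once (Ivanov loses to Park; Park loses to Osei; Tanaka loses to Ivanov; Novak loses to Ivanov; Osei loses to Ivanov). The majority relation contains the cycle Ivanov beats Osei beats Park beats Ivanov, so there is no Condorcet winner.

none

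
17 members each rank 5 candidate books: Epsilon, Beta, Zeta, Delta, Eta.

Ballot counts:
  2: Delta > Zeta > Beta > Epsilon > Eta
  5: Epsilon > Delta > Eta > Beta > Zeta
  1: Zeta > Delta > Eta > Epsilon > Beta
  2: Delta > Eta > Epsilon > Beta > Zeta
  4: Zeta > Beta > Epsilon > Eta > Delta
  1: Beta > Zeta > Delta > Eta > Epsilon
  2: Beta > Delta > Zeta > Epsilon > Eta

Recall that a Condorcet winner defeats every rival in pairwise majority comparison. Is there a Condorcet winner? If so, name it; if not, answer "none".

Head-to-head results (17 members):
Epsilon–Beta: Beta 9–8.
Epsilon vs Zeta: Zeta, 10–7.
Epsilon–Delta: Epsilon 9–8.
Epsilon vs Eta: Epsilon wins 13–4.
Beta vs Zeta: Beta, 10–7.
Beta–Delta: Delta 10–7.
Beta vs Eta: Beta wins 9–8.
Zeta vs Delta: Delta, 11–6.
Zeta vs Eta: Zeta wins 10–7.
Delta vs Eta: Delta, 13–4.
Each book drops at least one matchup (Epsilon loses to Beta; Beta loses to Delta; Zeta loses to Beta; Delta loses to Epsilon; Eta loses to Epsilon); the cycle Epsilon beats Delta beats Beta beats Epsilon rules out a Condorcet winner.

none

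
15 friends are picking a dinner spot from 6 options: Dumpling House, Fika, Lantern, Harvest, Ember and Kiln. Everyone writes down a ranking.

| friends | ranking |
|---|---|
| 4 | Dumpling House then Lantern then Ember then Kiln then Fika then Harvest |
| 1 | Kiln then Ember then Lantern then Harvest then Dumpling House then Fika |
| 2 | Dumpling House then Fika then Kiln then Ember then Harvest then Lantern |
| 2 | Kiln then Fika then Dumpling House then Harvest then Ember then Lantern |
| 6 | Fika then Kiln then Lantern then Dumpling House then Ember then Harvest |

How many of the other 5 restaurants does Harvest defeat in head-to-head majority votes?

0

Harvest against each rival (15 friends):
Harvest–Dumpling House: Dumpling House 14–1.
Harvest vs Fika: Harvest preferred on 1 ballot; Fika wins 14–1.
Harvest vs Lantern: Harvest preferred on 2+2 = 4 ballots; Lantern wins 11–4.
Harvest vs Ember: Harvest preferred on 2 ballots; Ember wins 13–2.
Harvest–Kiln: Kiln 15–0.
Harvest beats no one; loses to Dumpling House, Fika, Lantern, Ember, Kiln — 0 pairwise wins.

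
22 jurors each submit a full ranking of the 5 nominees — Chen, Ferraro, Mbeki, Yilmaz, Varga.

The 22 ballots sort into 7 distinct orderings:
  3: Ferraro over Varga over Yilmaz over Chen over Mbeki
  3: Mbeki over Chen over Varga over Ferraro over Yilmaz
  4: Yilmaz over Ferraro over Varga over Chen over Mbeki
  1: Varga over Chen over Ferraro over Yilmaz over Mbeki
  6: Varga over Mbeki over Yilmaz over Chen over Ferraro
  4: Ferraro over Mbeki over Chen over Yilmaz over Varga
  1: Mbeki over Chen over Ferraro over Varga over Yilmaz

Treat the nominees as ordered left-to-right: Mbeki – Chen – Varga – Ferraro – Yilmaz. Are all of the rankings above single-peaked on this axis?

Axis positions: Mbeki=1, Chen=2, Varga=3, Ferraro=4, Yilmaz=5.
Group 1 (peak Ferraro at position 4): ranking walks positions 4-3-5-2-1, expanding outward from the peak — single-peaked.
Group 2 (peak Mbeki at position 1): ranking walks positions 1-2-3-4-5, expanding outward from the peak — single-peaked.
Group 3 (peak Yilmaz at position 5): ranking walks positions 5-4-3-2-1, expanding outward from the peak — single-peaked.
Group 4 (peak Varga at position 3): ranking walks positions 3-2-4-5-1, expanding outward from the peak — single-peaked.
Group 5: ranking walks positions 3-1-5-2-4; Mbeki is ranked above Chen even though Chen lies between Mbeki and the peak Varga on the axis — preferences dip and rise again. Not single-peaked.
Group 6: ranking walks positions 4-1-2-5-3; Mbeki is ranked above Varga even though Varga lies between Mbeki and the peak Ferraro on the axis — preferences dip and rise again. Not single-peaked.
Group 7: ranking walks positions 1-2-4-3-5; Ferraro is ranked above Varga even though Varga lies between Ferraro and the peak Mbeki on the axis — preferences dip and rise again. Not single-peaked.
Group 5 violates single-peakedness, so the profile is not single-peaked on this axis.

no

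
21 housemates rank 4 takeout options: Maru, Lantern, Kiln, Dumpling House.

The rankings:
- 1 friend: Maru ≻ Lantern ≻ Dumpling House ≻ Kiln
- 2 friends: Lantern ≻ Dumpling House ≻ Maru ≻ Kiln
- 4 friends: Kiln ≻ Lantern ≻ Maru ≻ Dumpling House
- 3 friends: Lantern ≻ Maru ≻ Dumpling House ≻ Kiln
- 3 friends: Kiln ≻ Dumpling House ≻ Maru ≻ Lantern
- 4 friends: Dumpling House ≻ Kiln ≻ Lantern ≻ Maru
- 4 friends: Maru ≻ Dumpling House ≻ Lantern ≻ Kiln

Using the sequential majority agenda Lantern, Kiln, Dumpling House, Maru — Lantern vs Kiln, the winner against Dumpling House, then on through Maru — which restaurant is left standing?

Maru

Round 1: Lantern vs Kiln — 10–11, Kiln advances.
Round 2: Kiln vs Dumpling House — 7–14, Dumpling House advances.
Round 3: Dumpling House vs Maru — 9–12, Maru advances.
Maru survives the agenda.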